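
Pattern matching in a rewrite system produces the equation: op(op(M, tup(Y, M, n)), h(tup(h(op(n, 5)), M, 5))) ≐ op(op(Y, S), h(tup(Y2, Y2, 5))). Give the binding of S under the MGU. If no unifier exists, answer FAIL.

Decompose op/2: op(M, tup(Y, M, n)) ≐ op(Y, S),  h(tup(h(op(n, 5)), M, 5)) ≐ h(tup(Y2, Y2, 5)).
Decompose op/2: M ≐ Y,  tup(Y, M, n) ≐ S.
Bind M := Y; substituting into the remaining equations gives: tup(Y, Y, n) ≐ S,  h(tup(h(op(n, 5)), Y, 5)) ≐ h(tup(Y2, Y2, 5)).
Bind S := tup(Y, Y, n); no other remaining equation mentions S.
Decompose h/1: tup(h(op(n, 5)), Y, 5) ≐ tup(Y2, Y2, 5).
Decompose tup/3: h(op(n, 5)) ≐ Y2,  Y ≐ Y2,  5 ≐ 5.
Bind Y2 := h(op(n, 5)); substituting into the one remaining equation that mentions Y2 gives: Y ≐ h(op(n, 5)).
Bind Y := h(op(n, 5)); no other remaining equation mentions Y. Substituting into the earlier bindings gives M := h(op(n, 5)), S := tup(h(op(n, 5)), h(op(n, 5)), n).
Delete trivial equation 5 ≐ 5.
MGU = { M -> h(op(n, 5)), S -> tup(h(op(n, 5)), h(op(n, 5)), n), Y2 -> h(op(n, 5)), Y -> h(op(n, 5)) }, so S -> tup(h(op(n, 5)), h(op(n, 5)), n).

tup(h(op(n, 5)), h(op(n, 5)), n)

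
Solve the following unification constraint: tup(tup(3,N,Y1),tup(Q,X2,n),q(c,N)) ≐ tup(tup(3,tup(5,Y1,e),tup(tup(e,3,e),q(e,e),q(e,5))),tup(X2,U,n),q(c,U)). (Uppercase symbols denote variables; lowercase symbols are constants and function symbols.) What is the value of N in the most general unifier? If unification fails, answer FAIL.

Decompose tup/3: tup(3,N,Y1) ≐ tup(3,tup(5,Y1,e),tup(tup(e,3,e),q(e,e),q(e,5))),  tup(Q,X2,n) ≐ tup(X2,U,n),  q(c,N) ≐ q(c,U).
Decompose tup/3: 3 ≐ 3,  N ≐ tup(5,Y1,e),  Y1 ≐ tup(tup(e,3,e),q(e,e),q(e,5)).
Delete trivial equation 3 ≐ 3.
Bind N := tup(5,Y1,e); substituting into the one remaining equation that mentions N gives: q(c,tup(5,Y1,e)) ≐ q(c,U).
Bind Y1 := tup(tup(e,3,e),q(e,e),q(e,5)); substituting into the one remaining equation that mentions Y1 gives: q(c,tup(5,tup(tup(e,3,e),q(e,e),q(e,5)),e)) ≐ q(c,U). Substituting into the earlier binding gives N := tup(5,tup(tup(e,3,e),q(e,e),q(e,5)),e).
Decompose tup/3: Q ≐ X2,  X2 ≐ U,  n ≐ n.
Bind Q := X2; no other remaining equation mentions Q.
Bind X2 := U; no other remaining equation mentions X2. Substituting into the earlier binding gives Q := U.
Delete trivial equation n ≐ n.
Decompose q/2: c ≐ c,  tup(5,tup(tup(e,3,e),q(e,e),q(e,5)),e) ≐ U.
Delete trivial equation c ≐ c.
Bind U := tup(5,tup(tup(e,3,e),q(e,e),q(e,5)),e). Substituting into the earlier bindings gives Q := tup(5,tup(tup(e,3,e),q(e,e),q(e,5)),e), X2 := tup(5,tup(tup(e,3,e),q(e,e),q(e,5)),e).
MGU = { N -> tup(5,tup(tup(e,3,e),q(e,e),q(e,5)),e), Y1 -> tup(tup(e,3,e),q(e,e),q(e,5)), Q -> tup(5,tup(tup(e,3,e),q(e,e),q(e,5)),e), X2 -> tup(5,tup(tup(e,3,e),q(e,e),q(e,5)),e), U -> tup(5,tup(tup(e,3,e),q(e,e),q(e,5)),e) }, so N -> tup(5,tup(tup(e,3,e),q(e,e),q(e,5)),e).

tup(5,tup(tup(e,3,e),q(e,e),q(e,5)),e)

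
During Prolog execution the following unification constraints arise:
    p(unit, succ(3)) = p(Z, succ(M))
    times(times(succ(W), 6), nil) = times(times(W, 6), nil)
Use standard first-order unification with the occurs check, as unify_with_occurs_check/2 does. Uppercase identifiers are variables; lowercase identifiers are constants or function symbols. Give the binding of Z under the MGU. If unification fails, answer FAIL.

Decompose p/2: unit = Z,  succ(3) = succ(M).
Bind Z := unit; no other remaining equation mentions Z.
Decompose succ/1: 3 = M.
Bind M := 3; no other remaining equation mentions M.
Decompose times/2: times(succ(W), 6) = times(W, 6),  nil = nil.
Decompose times/2: succ(W) = W,  6 = 6.
Occurs check fails: W occurs in succ(W); the equation W = succ(W) has no finite solution.

FAIL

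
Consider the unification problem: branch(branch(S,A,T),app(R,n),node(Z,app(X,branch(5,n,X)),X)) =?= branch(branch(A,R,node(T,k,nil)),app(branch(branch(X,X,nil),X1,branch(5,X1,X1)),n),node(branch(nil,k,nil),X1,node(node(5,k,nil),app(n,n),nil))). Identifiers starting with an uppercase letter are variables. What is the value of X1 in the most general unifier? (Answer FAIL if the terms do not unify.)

FAIL

Decompose branch/3: branch(S,A,T) =?= branch(A,R,node(T,k,nil)),  app(R,n) =?= app(branch(branch(X,X,nil),X1,branch(5,X1,X1)),n),  node(Z,app(X,branch(5,n,X)),X) =?= node(branch(nil,k,nil),X1,node(node(5,k,nil),app(n,n),nil)).
Decompose branch/3: S =?= A,  A =?= R,  T =?= node(T,k,nil).
Bind S := A; no other remaining equation mentions S.
Bind A := R; no other remaining equation mentions A. Substituting into the earlier binding gives S := R.
Occurs check fails: T occurs in node(T,k,nil); the equation T =?= node(T,k,nil) has no finite solution.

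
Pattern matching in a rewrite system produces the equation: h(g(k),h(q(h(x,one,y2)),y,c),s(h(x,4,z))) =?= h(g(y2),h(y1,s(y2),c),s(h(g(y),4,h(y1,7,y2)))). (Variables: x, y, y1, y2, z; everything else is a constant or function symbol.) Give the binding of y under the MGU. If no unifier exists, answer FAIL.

s(k)

Decompose h/3: g(k) =?= g(y2),  h(q(h(x,one,y2)),y,c) =?= h(y1,s(y2),c),  s(h(x,4,z)) =?= s(h(g(y),4,h(y1,7,y2))).
Decompose g/1: k =?= y2.
Bind y2 := k; substituting into the remaining equations gives: h(q(h(x,one,k)),y,c) =?= h(y1,s(k),c),  s(h(x,4,z)) =?= s(h(g(y),4,h(y1,7,k))).
Decompose h/3: q(h(x,one,k)) =?= y1,  y =?= s(k),  c =?= c.
Bind y1 := q(h(x,one,k)); substituting into the one remaining equation that mentions y1 gives: s(h(x,4,z)) =?= s(h(g(y),4,h(q(h(x,one,k)),7,k))).
Bind y := s(k); substituting into the one remaining equation that mentions y gives: s(h(x,4,z)) =?= s(h(g(s(k)),4,h(q(h(x,one,k)),7,k))).
Delete trivial equation c =?= c.
Decompose s/1: h(x,4,z) =?= h(g(s(k)),4,h(q(h(x,one,k)),7,k)).
Decompose h/3: x =?= g(s(k)),  4 =?= 4,  z =?= h(q(h(x,one,k)),7,k).
Bind x := g(s(k)); substituting into the one remaining equation that mentions x gives: z =?= h(q(h(g(s(k)),one,k)),7,k). Substituting into the earlier binding gives y1 := q(h(g(s(k)),one,k)).
Delete trivial equation 4 =?= 4.
Bind z := h(q(h(g(s(k)),one,k)),7,k).
MGU = { y2 := k, y1 := q(h(g(s(k)),one,k)), y := s(k), x := g(s(k)), z := h(q(h(g(s(k)),one,k)),7,k) }, so y := s(k).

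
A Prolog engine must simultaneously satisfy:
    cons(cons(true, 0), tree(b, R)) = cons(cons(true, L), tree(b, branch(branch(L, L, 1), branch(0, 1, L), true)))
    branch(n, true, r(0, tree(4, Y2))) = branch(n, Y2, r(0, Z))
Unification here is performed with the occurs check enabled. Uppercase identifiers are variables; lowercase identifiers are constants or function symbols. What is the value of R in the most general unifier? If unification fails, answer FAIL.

Decompose cons/2: cons(true, 0) = cons(true, L),  tree(b, R) = tree(b, branch(branch(L, L, 1), branch(0, 1, L), true)).
Decompose cons/2: true = true,  0 = L.
Delete trivial equation true = true.
Bind L := 0; substituting into the one remaining equation that mentions L gives: tree(b, R) = tree(b, branch(branch(0, 0, 1), branch(0, 1, 0), true)).
Decompose tree/2: b = b,  R = branch(branch(0, 0, 1), branch(0, 1, 0), true).
Delete trivial equation b = b.
Bind R := branch(branch(0, 0, 1), branch(0, 1, 0), true); no other remaining equation mentions R.
Decompose branch/3: n = n,  true = Y2,  r(0, tree(4, Y2)) = r(0, Z).
Delete trivial equation n = n.
Bind Y2 := true; substituting into the remaining equation gives: r(0, tree(4, true)) = r(0, Z).
Decompose r/2: 0 = 0,  tree(4, true) = Z.
Delete trivial equation 0 = 0.
Bind Z := tree(4, true).
MGU = { L ↦ 0, R ↦ branch(branch(0, 0, 1), branch(0, 1, 0), true), Y2 ↦ true, Z ↦ tree(4, true) }, so R ↦ branch(branch(0, 0, 1), branch(0, 1, 0), true).

branch(branch(0, 0, 1), branch(0, 1, 0), true)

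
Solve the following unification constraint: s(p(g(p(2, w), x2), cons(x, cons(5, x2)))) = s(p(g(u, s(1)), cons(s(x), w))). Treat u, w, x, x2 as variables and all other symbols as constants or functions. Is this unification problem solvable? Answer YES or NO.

NO

Decompose s/1: p(g(p(2, w), x2), cons(x, cons(5, x2))) = p(g(u, s(1)), cons(s(x), w)).
Decompose p/2: g(p(2, w), x2) = g(u, s(1)),  cons(x, cons(5, x2)) = cons(s(x), w).
Decompose g/2: p(2, w) = u,  x2 = s(1).
Bind u := p(2, w); no other remaining equation mentions u.
Bind x2 := s(1); substituting into the remaining equation gives: cons(x, cons(5, s(1))) = cons(s(x), w).
Decompose cons/2: x = s(x),  cons(5, s(1)) = w.
Occurs check fails: x occurs in s(x); the equation x = s(x) has no finite solution.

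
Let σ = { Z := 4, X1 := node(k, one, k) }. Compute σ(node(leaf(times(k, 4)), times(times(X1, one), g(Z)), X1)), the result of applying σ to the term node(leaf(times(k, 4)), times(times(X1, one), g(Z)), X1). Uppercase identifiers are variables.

node(leaf(times(k, 4)), times(times(node(k, one, k), one), g(4)), node(k, one, k))

Replace each occurrence of Z with 4.
Replace each occurrence of X1 with node(k, one, k).
Result: node(leaf(times(k, 4)), times(times(node(k, one, k), one), g(4)), node(k, one, k)).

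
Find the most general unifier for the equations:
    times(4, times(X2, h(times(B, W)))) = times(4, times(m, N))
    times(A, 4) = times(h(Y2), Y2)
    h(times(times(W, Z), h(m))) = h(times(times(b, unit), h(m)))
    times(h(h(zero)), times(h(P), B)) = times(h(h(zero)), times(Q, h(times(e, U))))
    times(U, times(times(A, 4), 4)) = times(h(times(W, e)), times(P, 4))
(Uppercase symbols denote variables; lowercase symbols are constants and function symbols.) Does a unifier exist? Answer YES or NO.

Decompose times/2: 4 = 4,  times(X2, h(times(B, W))) = times(m, N).
Delete trivial equation 4 = 4.
Decompose times/2: X2 = m,  h(times(B, W)) = N.
Bind X2 := m; no other remaining equation mentions X2.
Bind N := h(times(B, W)); no other remaining equation mentions N.
Decompose times/2: A = h(Y2),  4 = Y2.
Bind A := h(Y2); substituting into the one remaining equation that mentions A gives: times(U, times(times(h(Y2), 4), 4)) = times(h(times(W, e)), times(P, 4)).
Bind Y2 := 4; substituting into the one remaining equation that mentions Y2 gives: times(U, times(times(h(4), 4), 4)) = times(h(times(W, e)), times(P, 4)). Substituting into the earlier binding gives A := h(4).
Decompose h/1: times(times(W, Z), h(m)) = times(times(b, unit), h(m)).
Decompose times/2: times(W, Z) = times(b, unit),  h(m) = h(m).
Decompose times/2: W = b,  Z = unit.
Bind W := b; substituting into the one remaining equation that mentions W gives: times(U, times(times(h(4), 4), 4)) = times(h(times(b, e)), times(P, 4)). Substituting into the earlier binding gives N := h(times(B, b)).
Bind Z := unit; no other remaining equation mentions Z.
Delete trivial equation h(m) = h(m).
Decompose times/2: h(h(zero)) = h(h(zero)),  times(h(P), B) = times(Q, h(times(e, U))).
Delete trivial equation h(h(zero)) = h(h(zero)).
Decompose times/2: h(P) = Q,  B = h(times(e, U)).
Bind Q := h(P); no other remaining equation mentions Q.
Bind B := h(times(e, U)); no other remaining equation mentions B. Substituting into the earlier binding gives N := h(times(h(times(e, U)), b)).
Decompose times/2: U = h(times(b, e)),  times(times(h(4), 4), 4) = times(P, 4).
Bind U := h(times(b, e)); no other remaining equation mentions U. Substituting into the earlier bindings gives N := h(times(h(times(e, h(times(b, e)))), b)), B := h(times(e, h(times(b, e)))).
Decompose times/2: times(h(4), 4) = P,  4 = 4.
Bind P := times(h(4), 4); no other remaining equation mentions P. Substituting into the earlier binding gives Q := h(times(h(4), 4)).
Delete trivial equation 4 = 4.
No equations remain and no clash or occurs-check failure arose, so a unifier exists.

YES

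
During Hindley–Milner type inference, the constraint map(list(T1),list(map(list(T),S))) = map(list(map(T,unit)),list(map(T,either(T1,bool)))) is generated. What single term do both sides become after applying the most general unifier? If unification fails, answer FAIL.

Decompose map/2: list(T1) = list(map(T,unit)),  list(map(list(T),S)) = list(map(T,either(T1,bool))).
Decompose list/1: T1 = map(T,unit).
Bind T1 := map(T,unit); substituting into the remaining equation gives: list(map(list(T),S)) = list(map(T,either(map(T,unit),bool))).
Decompose list/1: map(list(T),S) = map(T,either(map(T,unit),bool)).
Decompose map/2: list(T) = T,  S = either(map(T,unit),bool).
Occurs check fails: T occurs in list(T); the equation T = list(T) has no finite solution.

FAIL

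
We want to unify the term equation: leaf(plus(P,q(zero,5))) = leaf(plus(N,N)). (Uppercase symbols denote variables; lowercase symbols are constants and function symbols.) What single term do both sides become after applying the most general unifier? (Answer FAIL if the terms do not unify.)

leaf(plus(q(zero,5),q(zero,5)))

Decompose leaf/1: plus(P,q(zero,5)) = plus(N,N).
Decompose plus/2: P = N,  q(zero,5) = N.
Bind P := N; no other remaining equation mentions P.
Bind N := q(zero,5). Substituting into the earlier binding gives P := q(zero,5).
Applying the MGU to either side gives leaf(plus(q(zero,5),q(zero,5))).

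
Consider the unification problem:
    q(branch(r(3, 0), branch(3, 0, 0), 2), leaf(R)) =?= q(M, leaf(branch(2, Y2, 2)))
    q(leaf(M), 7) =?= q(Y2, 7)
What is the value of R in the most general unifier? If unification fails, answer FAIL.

branch(2, leaf(branch(r(3, 0), branch(3, 0, 0), 2)), 2)

Decompose q/2: branch(r(3, 0), branch(3, 0, 0), 2) =?= M,  leaf(R) =?= leaf(branch(2, Y2, 2)).
Bind M := branch(r(3, 0), branch(3, 0, 0), 2); substituting into the one remaining equation that mentions M gives: q(leaf(branch(r(3, 0), branch(3, 0, 0), 2)), 7) =?= q(Y2, 7).
Decompose leaf/1: R =?= branch(2, Y2, 2).
Bind R := branch(2, Y2, 2); no other remaining equation mentions R.
Decompose q/2: leaf(branch(r(3, 0), branch(3, 0, 0), 2)) =?= Y2,  7 =?= 7.
Bind Y2 := leaf(branch(r(3, 0), branch(3, 0, 0), 2)); no other remaining equation mentions Y2. Substituting into the earlier binding gives R := branch(2, leaf(branch(r(3, 0), branch(3, 0, 0), 2)), 2).
Delete trivial equation 7 =?= 7.
MGU = { M ↦ branch(r(3, 0), branch(3, 0, 0), 2), R ↦ branch(2, leaf(branch(r(3, 0), branch(3, 0, 0), 2)), 2), Y2 ↦ leaf(branch(r(3, 0), branch(3, 0, 0), 2)) }, so R ↦ branch(2, leaf(branch(r(3, 0), branch(3, 0, 0), 2)), 2).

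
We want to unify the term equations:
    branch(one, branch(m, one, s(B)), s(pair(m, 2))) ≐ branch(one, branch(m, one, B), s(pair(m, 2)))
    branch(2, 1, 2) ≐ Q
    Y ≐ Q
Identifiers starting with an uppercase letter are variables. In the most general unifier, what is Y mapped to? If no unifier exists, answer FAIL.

Decompose branch/3: one ≐ one,  branch(m, one, s(B)) ≐ branch(m, one, B),  s(pair(m, 2)) ≐ s(pair(m, 2)).
Delete trivial equation one ≐ one.
Decompose branch/3: m ≐ m,  one ≐ one,  s(B) ≐ B.
Delete trivial equation m ≐ m.
Delete trivial equation one ≐ one.
Occurs check fails: B occurs in s(B); the equation B ≐ s(B) has no finite solution.

FAIL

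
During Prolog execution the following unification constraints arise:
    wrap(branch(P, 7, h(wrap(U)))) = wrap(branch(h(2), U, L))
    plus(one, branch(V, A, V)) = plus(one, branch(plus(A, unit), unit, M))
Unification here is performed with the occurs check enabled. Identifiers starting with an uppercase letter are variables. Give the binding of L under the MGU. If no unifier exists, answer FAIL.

h(wrap(7))

Decompose wrap/1: branch(P, 7, h(wrap(U))) = branch(h(2), U, L).
Decompose branch/3: P = h(2),  7 = U,  h(wrap(U)) = L.
Bind P := h(2); no other remaining equation mentions P.
Bind U := 7; substituting into the one remaining equation that mentions U gives: h(wrap(7)) = L.
Bind L := h(wrap(7)); no other remaining equation mentions L.
Decompose plus/2: one = one,  branch(V, A, V) = branch(plus(A, unit), unit, M).
Delete trivial equation one = one.
Decompose branch/3: V = plus(A, unit),  A = unit,  V = M.
Bind V := plus(A, unit); substituting into the one remaining equation that mentions V gives: plus(A, unit) = M.
Bind A := unit; substituting into the remaining equation gives: plus(unit, unit) = M. Substituting into the earlier binding gives V := plus(unit, unit).
Bind M := plus(unit, unit).
MGU = { P = h(2), U = 7, L = h(wrap(7)), V = plus(unit, unit), A = unit, M = plus(unit, unit) }, so L = h(wrap(7)).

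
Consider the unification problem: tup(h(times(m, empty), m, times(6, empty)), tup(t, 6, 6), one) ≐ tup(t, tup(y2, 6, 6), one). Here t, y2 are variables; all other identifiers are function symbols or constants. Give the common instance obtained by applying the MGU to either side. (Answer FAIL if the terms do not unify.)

Decompose tup/3: h(times(m, empty), m, times(6, empty)) ≐ t,  tup(t, 6, 6) ≐ tup(y2, 6, 6),  one ≐ one.
Bind t := h(times(m, empty), m, times(6, empty)); substituting into the one remaining equation that mentions t gives: tup(h(times(m, empty), m, times(6, empty)), 6, 6) ≐ tup(y2, 6, 6).
Decompose tup/3: h(times(m, empty), m, times(6, empty)) ≐ y2,  6 ≐ 6,  6 ≐ 6.
Bind y2 := h(times(m, empty), m, times(6, empty)); no other remaining equation mentions y2.
Delete trivial equation 6 ≐ 6.
Delete trivial equation 6 ≐ 6.
Delete trivial equation one ≐ one.
Applying the MGU to either side gives tup(h(times(m, empty), m, times(6, empty)), tup(h(times(m, empty), m, times(6, empty)), 6, 6), one).

tup(h(times(m, empty), m, times(6, empty)), tup(h(times(m, empty), m, times(6, empty)), 6, 6), one)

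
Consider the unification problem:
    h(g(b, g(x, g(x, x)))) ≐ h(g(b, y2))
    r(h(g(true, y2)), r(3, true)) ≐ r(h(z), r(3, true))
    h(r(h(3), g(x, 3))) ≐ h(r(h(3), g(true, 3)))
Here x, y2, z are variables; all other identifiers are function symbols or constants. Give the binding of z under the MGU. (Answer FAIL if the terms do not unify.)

g(true, g(true, g(true, true)))

Decompose h/1: g(b, g(x, g(x, x))) ≐ g(b, y2).
Decompose g/2: b ≐ b,  g(x, g(x, x)) ≐ y2.
Delete trivial equation b ≐ b.
Bind y2 := g(x, g(x, x)); substituting into the one remaining equation that mentions y2 gives: r(h(g(true, g(x, g(x, x)))), r(3, true)) ≐ r(h(z), r(3, true)).
Decompose r/2: h(g(true, g(x, g(x, x)))) ≐ h(z),  r(3, true) ≐ r(3, true).
Decompose h/1: g(true, g(x, g(x, x))) ≐ z.
Bind z := g(true, g(x, g(x, x))); no other remaining equation mentions z.
Delete trivial equation r(3, true) ≐ r(3, true).
Decompose h/1: r(h(3), g(x, 3)) ≐ r(h(3), g(true, 3)).
Decompose r/2: h(3) ≐ h(3),  g(x, 3) ≐ g(true, 3).
Delete trivial equation h(3) ≐ h(3).
Decompose g/2: x ≐ true,  3 ≐ 3.
Bind x := true; no other remaining equation mentions x. Substituting into the earlier bindings gives y2 := g(true, g(true, true)), z := g(true, g(true, g(true, true))).
Delete trivial equation 3 ≐ 3.
MGU = { y2 ↦ g(true, g(true, true)), z ↦ g(true, g(true, g(true, true))), x ↦ true }, so z ↦ g(true, g(true, g(true, true))).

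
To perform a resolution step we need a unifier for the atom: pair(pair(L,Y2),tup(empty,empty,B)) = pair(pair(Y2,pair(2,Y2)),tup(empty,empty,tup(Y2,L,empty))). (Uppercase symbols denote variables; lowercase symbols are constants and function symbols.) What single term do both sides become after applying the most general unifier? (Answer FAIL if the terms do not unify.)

Decompose pair/2: pair(L,Y2) = pair(Y2,pair(2,Y2)),  tup(empty,empty,B) = tup(empty,empty,tup(Y2,L,empty)).
Decompose pair/2: L = Y2,  Y2 = pair(2,Y2).
Bind L := Y2; substituting into the one remaining equation that mentions L gives: tup(empty,empty,B) = tup(empty,empty,tup(Y2,Y2,empty)).
Occurs check fails: Y2 occurs in pair(2,Y2); the equation Y2 = pair(2,Y2) has no finite solution.

FAIL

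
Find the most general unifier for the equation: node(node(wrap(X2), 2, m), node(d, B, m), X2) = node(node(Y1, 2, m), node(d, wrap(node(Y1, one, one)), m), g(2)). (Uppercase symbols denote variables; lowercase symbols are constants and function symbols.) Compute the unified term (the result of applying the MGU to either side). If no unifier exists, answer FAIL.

Decompose node/3: node(wrap(X2), 2, m) = node(Y1, 2, m),  node(d, B, m) = node(d, wrap(node(Y1, one, one)), m),  X2 = g(2).
Decompose node/3: wrap(X2) = Y1,  2 = 2,  m = m.
Bind Y1 := wrap(X2); substituting into the one remaining equation that mentions Y1 gives: node(d, B, m) = node(d, wrap(node(wrap(X2), one, one)), m).
Delete trivial equation 2 = 2.
Delete trivial equation m = m.
Decompose node/3: d = d,  B = wrap(node(wrap(X2), one, one)),  m = m.
Delete trivial equation d = d.
Bind B := wrap(node(wrap(X2), one, one)); no other remaining equation mentions B.
Delete trivial equation m = m.
Bind X2 := g(2). Substituting into the earlier bindings gives Y1 := wrap(g(2)), B := wrap(node(wrap(g(2)), one, one)).
Applying the MGU to either side gives node(node(wrap(g(2)), 2, m), node(d, wrap(node(wrap(g(2)), one, one)), m), g(2)).

node(node(wrap(g(2)), 2, m), node(d, wrap(node(wrap(g(2)), one, one)), m), g(2))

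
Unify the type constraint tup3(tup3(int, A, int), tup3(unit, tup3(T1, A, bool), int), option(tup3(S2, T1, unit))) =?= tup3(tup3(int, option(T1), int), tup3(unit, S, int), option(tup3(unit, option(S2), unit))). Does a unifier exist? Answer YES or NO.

Decompose tup3/3: tup3(int, A, int) =?= tup3(int, option(T1), int),  tup3(unit, tup3(T1, A, bool), int) =?= tup3(unit, S, int),  option(tup3(S2, T1, unit)) =?= option(tup3(unit, option(S2), unit)).
Decompose tup3/3: int =?= int,  A =?= option(T1),  int =?= int.
Delete trivial equation int =?= int.
Bind A := option(T1); substituting into the one remaining equation that mentions A gives: tup3(unit, tup3(T1, option(T1), bool), int) =?= tup3(unit, S, int).
Delete trivial equation int =?= int.
Decompose tup3/3: unit =?= unit,  tup3(T1, option(T1), bool) =?= S,  int =?= int.
Delete trivial equation unit =?= unit.
Bind S := tup3(T1, option(T1), bool); no other remaining equation mentions S.
Delete trivial equation int =?= int.
Decompose option/1: tup3(S2, T1, unit) =?= tup3(unit, option(S2), unit).
Decompose tup3/3: S2 =?= unit,  T1 =?= option(S2),  unit =?= unit.
Bind S2 := unit; substituting into the one remaining equation that mentions S2 gives: T1 =?= option(unit).
Bind T1 := option(unit); no other remaining equation mentions T1. Substituting into the earlier bindings gives A := option(option(unit)), S := tup3(option(unit), option(option(unit)), bool).
Delete trivial equation unit =?= unit.
No equations remain and no clash or occurs-check failure arose, so a unifier exists.

YES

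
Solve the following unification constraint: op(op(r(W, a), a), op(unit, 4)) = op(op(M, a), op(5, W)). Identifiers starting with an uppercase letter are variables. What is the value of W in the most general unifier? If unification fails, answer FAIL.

FAIL

Decompose op/2: op(r(W, a), a) = op(M, a),  op(unit, 4) = op(5, W).
Decompose op/2: r(W, a) = M,  a = a.
Bind M := r(W, a); no other remaining equation mentions M.
Delete trivial equation a = a.
Decompose op/2: unit = 5,  4 = W.
Clash: constants unit and 5 differ; no unifier exists.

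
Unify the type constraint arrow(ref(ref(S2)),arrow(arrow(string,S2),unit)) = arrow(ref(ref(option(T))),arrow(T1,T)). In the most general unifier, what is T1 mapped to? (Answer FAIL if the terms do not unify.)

Decompose arrow/2: ref(ref(S2)) = ref(ref(option(T))),  arrow(arrow(string,S2),unit) = arrow(T1,T).
Decompose ref/1: ref(S2) = ref(option(T)).
Decompose ref/1: S2 = option(T).
Bind S2 := option(T); substituting into the remaining equation gives: arrow(arrow(string,option(T)),unit) = arrow(T1,T).
Decompose arrow/2: arrow(string,option(T)) = T1,  unit = T.
Bind T1 := arrow(string,option(T)); no other remaining equation mentions T1.
Bind T := unit. Substituting into the earlier bindings gives S2 := option(unit), T1 := arrow(string,option(unit)).
MGU = { S2 := option(unit), T1 := arrow(string,option(unit)), T := unit }, so T1 := arrow(string,option(unit)).

arrow(string,option(unit))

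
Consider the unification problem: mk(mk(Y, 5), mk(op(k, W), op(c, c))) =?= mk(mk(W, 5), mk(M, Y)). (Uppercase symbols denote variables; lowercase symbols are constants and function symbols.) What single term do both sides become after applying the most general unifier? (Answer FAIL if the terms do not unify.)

mk(mk(op(c, c), 5), mk(op(k, op(c, c)), op(c, c)))

Decompose mk/2: mk(Y, 5) =?= mk(W, 5),  mk(op(k, W), op(c, c)) =?= mk(M, Y).
Decompose mk/2: Y =?= W,  5 =?= 5.
Bind Y := W; substituting into the one remaining equation that mentions Y gives: mk(op(k, W), op(c, c)) =?= mk(M, W).
Delete trivial equation 5 =?= 5.
Decompose mk/2: op(k, W) =?= M,  op(c, c) =?= W.
Bind M := op(k, W); no other remaining equation mentions M.
Bind W := op(c, c). Substituting into the earlier bindings gives Y := op(c, c), M := op(k, op(c, c)).
Applying the MGU to either side gives mk(mk(op(c, c), 5), mk(op(k, op(c, c)), op(c, c))).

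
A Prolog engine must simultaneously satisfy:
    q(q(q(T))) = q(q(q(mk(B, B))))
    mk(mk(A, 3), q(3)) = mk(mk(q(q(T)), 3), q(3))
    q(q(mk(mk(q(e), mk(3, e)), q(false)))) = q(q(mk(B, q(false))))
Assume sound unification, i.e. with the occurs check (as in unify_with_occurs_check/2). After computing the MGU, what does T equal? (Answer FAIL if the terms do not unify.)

mk(mk(q(e), mk(3, e)), mk(q(e), mk(3, e)))

Decompose q/1: q(q(T)) = q(q(mk(B, B))).
Decompose q/1: q(T) = q(mk(B, B)).
Decompose q/1: T = mk(B, B).
Bind T := mk(B, B); substituting into the one remaining equation that mentions T gives: mk(mk(A, 3), q(3)) = mk(mk(q(q(mk(B, B))), 3), q(3)).
Decompose mk/2: mk(A, 3) = mk(q(q(mk(B, B))), 3),  q(3) = q(3).
Decompose mk/2: A = q(q(mk(B, B))),  3 = 3.
Bind A := q(q(mk(B, B))); no other remaining equation mentions A.
Delete trivial equation 3 = 3.
Delete trivial equation q(3) = q(3).
Decompose q/1: q(mk(mk(q(e), mk(3, e)), q(false))) = q(mk(B, q(false))).
Decompose q/1: mk(mk(q(e), mk(3, e)), q(false)) = mk(B, q(false)).
Decompose mk/2: mk(q(e), mk(3, e)) = B,  q(false) = q(false).
Bind B := mk(q(e), mk(3, e)); no other remaining equation mentions B. Substituting into the earlier bindings gives T := mk(mk(q(e), mk(3, e)), mk(q(e), mk(3, e))), A := q(q(mk(mk(q(e), mk(3, e)), mk(q(e), mk(3, e))))).
Delete trivial equation q(false) = q(false).
MGU = { T -> mk(mk(q(e), mk(3, e)), mk(q(e), mk(3, e))), A -> q(q(mk(mk(q(e), mk(3, e)), mk(q(e), mk(3, e))))), B -> mk(q(e), mk(3, e)) }, so T -> mk(mk(q(e), mk(3, e)), mk(q(e), mk(3, e))).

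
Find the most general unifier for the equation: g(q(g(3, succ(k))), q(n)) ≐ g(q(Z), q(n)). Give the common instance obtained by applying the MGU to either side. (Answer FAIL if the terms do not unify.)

Decompose g/2: q(g(3, succ(k))) ≐ q(Z),  q(n) ≐ q(n).
Decompose q/1: g(3, succ(k)) ≐ Z.
Bind Z := g(3, succ(k)); no other remaining equation mentions Z.
Delete trivial equation q(n) ≐ q(n).
Applying the MGU to either side gives g(q(g(3, succ(k))), q(n)).

g(q(g(3, succ(k))), q(n))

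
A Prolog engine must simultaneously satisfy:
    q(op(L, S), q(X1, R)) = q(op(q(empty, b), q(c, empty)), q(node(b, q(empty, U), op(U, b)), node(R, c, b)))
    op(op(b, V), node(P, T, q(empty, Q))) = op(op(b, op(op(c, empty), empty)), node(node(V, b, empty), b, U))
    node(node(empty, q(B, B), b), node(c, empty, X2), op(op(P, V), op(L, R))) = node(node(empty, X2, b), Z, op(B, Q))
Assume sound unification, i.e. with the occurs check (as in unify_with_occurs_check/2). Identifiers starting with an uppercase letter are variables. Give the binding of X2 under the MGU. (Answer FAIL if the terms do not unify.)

Decompose q/2: op(L, S) = op(q(empty, b), q(c, empty)),  q(X1, R) = q(node(b, q(empty, U), op(U, b)), node(R, c, b)).
Decompose op/2: L = q(empty, b),  S = q(c, empty).
Bind L := q(empty, b); substituting into the one remaining equation that mentions L gives: node(node(empty, q(B, B), b), node(c, empty, X2), op(op(P, V), op(q(empty, b), R))) = node(node(empty, X2, b), Z, op(B, Q)).
Bind S := q(c, empty); no other remaining equation mentions S.
Decompose q/2: X1 = node(b, q(empty, U), op(U, b)),  R = node(R, c, b).
Bind X1 := node(b, q(empty, U), op(U, b)); no other remaining equation mentions X1.
Occurs check fails: R occurs in node(R, c, b); the equation R = node(R, c, b) has no finite solution.

FAIL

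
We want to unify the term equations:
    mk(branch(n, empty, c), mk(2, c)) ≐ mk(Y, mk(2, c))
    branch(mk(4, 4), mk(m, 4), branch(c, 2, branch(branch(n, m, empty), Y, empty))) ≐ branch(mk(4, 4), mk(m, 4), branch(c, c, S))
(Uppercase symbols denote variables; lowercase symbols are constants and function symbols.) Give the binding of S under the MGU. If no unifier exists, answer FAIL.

FAIL

Decompose mk/2: branch(n, empty, c) ≐ Y,  mk(2, c) ≐ mk(2, c).
Bind Y := branch(n, empty, c); substituting into the one remaining equation that mentions Y gives: branch(mk(4, 4), mk(m, 4), branch(c, 2, branch(branch(n, m, empty), branch(n, empty, c), empty))) ≐ branch(mk(4, 4), mk(m, 4), branch(c, c, S)).
Delete trivial equation mk(2, c) ≐ mk(2, c).
Decompose branch/3: mk(4, 4) ≐ mk(4, 4),  mk(m, 4) ≐ mk(m, 4),  branch(c, 2, branch(branch(n, m, empty), branch(n, empty, c), empty)) ≐ branch(c, c, S).
Delete trivial equation mk(4, 4) ≐ mk(4, 4).
Delete trivial equation mk(m, 4) ≐ mk(m, 4).
Decompose branch/3: c ≐ c,  2 ≐ c,  branch(branch(n, m, empty), branch(n, empty, c), empty) ≐ S.
Delete trivial equation c ≐ c.
Clash: constants 2 and c differ; no unifier exists.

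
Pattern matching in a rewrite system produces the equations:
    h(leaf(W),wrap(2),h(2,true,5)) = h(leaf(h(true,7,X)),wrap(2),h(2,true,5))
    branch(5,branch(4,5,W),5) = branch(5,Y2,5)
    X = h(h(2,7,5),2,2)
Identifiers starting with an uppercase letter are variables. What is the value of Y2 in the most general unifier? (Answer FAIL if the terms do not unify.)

branch(4,5,h(true,7,h(h(2,7,5),2,2)))

Decompose h/3: leaf(W) = leaf(h(true,7,X)),  wrap(2) = wrap(2),  h(2,true,5) = h(2,true,5).
Decompose leaf/1: W = h(true,7,X).
Bind W := h(true,7,X); substituting into the one remaining equation that mentions W gives: branch(5,branch(4,5,h(true,7,X)),5) = branch(5,Y2,5).
Delete trivial equation wrap(2) = wrap(2).
Delete trivial equation h(2,true,5) = h(2,true,5).
Decompose branch/3: 5 = 5,  branch(4,5,h(true,7,X)) = Y2,  5 = 5.
Delete trivial equation 5 = 5.
Bind Y2 := branch(4,5,h(true,7,X)); no other remaining equation mentions Y2.
Delete trivial equation 5 = 5.
Bind X := h(h(2,7,5),2,2). Substituting into the earlier bindings gives W := h(true,7,h(h(2,7,5),2,2)), Y2 := branch(4,5,h(true,7,h(h(2,7,5),2,2))).
MGU = { W ↦ h(true,7,h(h(2,7,5),2,2)), Y2 ↦ branch(4,5,h(true,7,h(h(2,7,5),2,2))), X ↦ h(h(2,7,5),2,2) }, so Y2 ↦ branch(4,5,h(true,7,h(h(2,7,5),2,2))).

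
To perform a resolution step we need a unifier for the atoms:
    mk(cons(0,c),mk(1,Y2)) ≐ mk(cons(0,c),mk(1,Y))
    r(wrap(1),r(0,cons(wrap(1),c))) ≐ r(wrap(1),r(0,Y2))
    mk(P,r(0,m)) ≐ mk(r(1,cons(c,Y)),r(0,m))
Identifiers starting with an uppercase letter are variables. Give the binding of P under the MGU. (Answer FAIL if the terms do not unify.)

r(1,cons(c,cons(wrap(1),c)))

Decompose mk/2: cons(0,c) ≐ cons(0,c),  mk(1,Y2) ≐ mk(1,Y).
Delete trivial equation cons(0,c) ≐ cons(0,c).
Decompose mk/2: 1 ≐ 1,  Y2 ≐ Y.
Delete trivial equation 1 ≐ 1.
Bind Y2 := Y; substituting into the one remaining equation that mentions Y2 gives: r(wrap(1),r(0,cons(wrap(1),c))) ≐ r(wrap(1),r(0,Y)).
Decompose r/2: wrap(1) ≐ wrap(1),  r(0,cons(wrap(1),c)) ≐ r(0,Y).
Delete trivial equation wrap(1) ≐ wrap(1).
Decompose r/2: 0 ≐ 0,  cons(wrap(1),c) ≐ Y.
Delete trivial equation 0 ≐ 0.
Bind Y := cons(wrap(1),c); substituting into the remaining equation gives: mk(P,r(0,m)) ≐ mk(r(1,cons(c,cons(wrap(1),c))),r(0,m)). Substituting into the earlier binding gives Y2 := cons(wrap(1),c).
Decompose mk/2: P ≐ r(1,cons(c,cons(wrap(1),c))),  r(0,m) ≐ r(0,m).
Bind P := r(1,cons(c,cons(wrap(1),c))); no other remaining equation mentions P.
Delete trivial equation r(0,m) ≐ r(0,m).
MGU = { Y2 -> cons(wrap(1),c), Y -> cons(wrap(1),c), P -> r(1,cons(c,cons(wrap(1),c))) }, so P -> r(1,cons(c,cons(wrap(1),c))).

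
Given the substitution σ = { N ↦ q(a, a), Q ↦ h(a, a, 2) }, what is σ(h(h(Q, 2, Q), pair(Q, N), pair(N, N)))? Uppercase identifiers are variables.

Replace each occurrence of N with q(a, a).
Replace each occurrence of Q with h(a, a, 2).
Result: h(h(h(a, a, 2), 2, h(a, a, 2)), pair(h(a, a, 2), q(a, a)), pair(q(a, a), q(a, a))).

h(h(h(a, a, 2), 2, h(a, a, 2)), pair(h(a, a, 2), q(a, a)), pair(q(a, a), q(a, a)))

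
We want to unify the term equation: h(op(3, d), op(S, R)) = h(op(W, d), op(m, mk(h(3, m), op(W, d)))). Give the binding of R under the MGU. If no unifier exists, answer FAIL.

Decompose h/2: op(3, d) = op(W, d),  op(S, R) = op(m, mk(h(3, m), op(W, d))).
Decompose op/2: 3 = W,  d = d.
Bind W := 3; substituting into the one remaining equation that mentions W gives: op(S, R) = op(m, mk(h(3, m), op(3, d))).
Delete trivial equation d = d.
Decompose op/2: S = m,  R = mk(h(3, m), op(3, d)).
Bind S := m; no other remaining equation mentions S.
Bind R := mk(h(3, m), op(3, d)).
MGU = { W := 3, S := m, R := mk(h(3, m), op(3, d)) }, so R := mk(h(3, m), op(3, d)).

mk(h(3, m), op(3, d))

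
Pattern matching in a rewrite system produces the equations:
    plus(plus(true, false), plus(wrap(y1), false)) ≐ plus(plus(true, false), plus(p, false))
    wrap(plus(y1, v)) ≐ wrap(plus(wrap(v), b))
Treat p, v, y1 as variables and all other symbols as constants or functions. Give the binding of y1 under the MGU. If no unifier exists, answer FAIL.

Decompose plus/2: plus(true, false) ≐ plus(true, false),  plus(wrap(y1), false) ≐ plus(p, false).
Delete trivial equation plus(true, false) ≐ plus(true, false).
Decompose plus/2: wrap(y1) ≐ p,  false ≐ false.
Bind p := wrap(y1); no other remaining equation mentions p.
Delete trivial equation false ≐ false.
Decompose wrap/1: plus(y1, v) ≐ plus(wrap(v), b).
Decompose plus/2: y1 ≐ wrap(v),  v ≐ b.
Bind y1 := wrap(v); no other remaining equation mentions y1. Substituting into the earlier binding gives p := wrap(wrap(v)).
Bind v := b. Substituting into the earlier bindings gives p := wrap(wrap(b)), y1 := wrap(b).
MGU = { p ↦ wrap(wrap(b)), y1 ↦ wrap(b), v ↦ b }, so y1 ↦ wrap(b).

wrap(b)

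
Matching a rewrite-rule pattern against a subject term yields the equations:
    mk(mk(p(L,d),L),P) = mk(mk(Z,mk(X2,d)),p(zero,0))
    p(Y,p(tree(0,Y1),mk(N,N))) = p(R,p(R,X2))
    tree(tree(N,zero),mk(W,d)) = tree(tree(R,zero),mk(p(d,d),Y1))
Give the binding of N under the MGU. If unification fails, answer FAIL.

tree(0,d)

Decompose mk/2: mk(p(L,d),L) = mk(Z,mk(X2,d)),  P = p(zero,0).
Decompose mk/2: p(L,d) = Z,  L = mk(X2,d).
Bind Z := p(L,d); no other remaining equation mentions Z.
Bind L := mk(X2,d); no other remaining equation mentions L. Substituting into the earlier binding gives Z := p(mk(X2,d),d).
Bind P := p(zero,0); no other remaining equation mentions P.
Decompose p/2: Y = R,  p(tree(0,Y1),mk(N,N)) = p(R,X2).
Bind Y := R; no other remaining equation mentions Y.
Decompose p/2: tree(0,Y1) = R,  mk(N,N) = X2.
Bind R := tree(0,Y1); substituting into the one remaining equation that mentions R gives: tree(tree(N,zero),mk(W,d)) = tree(tree(tree(0,Y1),zero),mk(p(d,d),Y1)). Substituting into the earlier binding gives Y := tree(0,Y1).
Bind X2 := mk(N,N); no other remaining equation mentions X2. Substituting into the earlier bindings gives Z := p(mk(mk(N,N),d),d), L := mk(mk(N,N),d).
Decompose tree/2: tree(N,zero) = tree(tree(0,Y1),zero),  mk(W,d) = mk(p(d,d),Y1).
Decompose tree/2: N = tree(0,Y1),  zero = zero.
Bind N := tree(0,Y1); no other remaining equation mentions N. Substituting into the earlier bindings gives Z := p(mk(mk(tree(0,Y1),tree(0,Y1)),d),d), L := mk(mk(tree(0,Y1),tree(0,Y1)),d), X2 := mk(tree(0,Y1),tree(0,Y1)).
Delete trivial equation zero = zero.
Decompose mk/2: W = p(d,d),  d = Y1.
Bind W := p(d,d); no other remaining equation mentions W.
Bind Y1 := d. Substituting into the earlier bindings gives Z := p(mk(mk(tree(0,d),tree(0,d)),d),d), L := mk(mk(tree(0,d),tree(0,d)),d), Y := tree(0,d), R := tree(0,d), X2 := mk(tree(0,d),tree(0,d)), N := tree(0,d).
MGU = { Z -> p(mk(mk(tree(0,d),tree(0,d)),d),d), L -> mk(mk(tree(0,d),tree(0,d)),d), P -> p(zero,0), Y -> tree(0,d), R -> tree(0,d), X2 -> mk(tree(0,d),tree(0,d)), N -> tree(0,d), W -> p(d,d), Y1 -> d }, so N -> tree(0,d).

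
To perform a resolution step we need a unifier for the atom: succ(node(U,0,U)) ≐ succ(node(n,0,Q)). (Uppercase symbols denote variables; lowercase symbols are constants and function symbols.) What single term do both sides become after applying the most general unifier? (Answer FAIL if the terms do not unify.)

succ(node(n,0,n))

Decompose succ/1: node(U,0,U) ≐ node(n,0,Q).
Decompose node/3: U ≐ n,  0 ≐ 0,  U ≐ Q.
Bind U := n; substituting into the one remaining equation that mentions U gives: n ≐ Q.
Delete trivial equation 0 ≐ 0.
Bind Q := n.
Applying the MGU to either side gives succ(node(n,0,n)).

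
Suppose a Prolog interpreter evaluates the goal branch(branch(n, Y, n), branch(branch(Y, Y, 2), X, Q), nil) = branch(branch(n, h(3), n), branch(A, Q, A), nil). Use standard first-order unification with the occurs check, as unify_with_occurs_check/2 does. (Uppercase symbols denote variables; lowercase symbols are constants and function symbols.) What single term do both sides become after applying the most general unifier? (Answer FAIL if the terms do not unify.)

branch(branch(n, h(3), n), branch(branch(h(3), h(3), 2), branch(h(3), h(3), 2), branch(h(3), h(3), 2)), nil)

Decompose branch/3: branch(n, Y, n) = branch(n, h(3), n),  branch(branch(Y, Y, 2), X, Q) = branch(A, Q, A),  nil = nil.
Decompose branch/3: n = n,  Y = h(3),  n = n.
Delete trivial equation n = n.
Bind Y := h(3); substituting into the one remaining equation that mentions Y gives: branch(branch(h(3), h(3), 2), X, Q) = branch(A, Q, A).
Delete trivial equation n = n.
Decompose branch/3: branch(h(3), h(3), 2) = A,  X = Q,  Q = A.
Bind A := branch(h(3), h(3), 2); substituting into the one remaining equation that mentions A gives: Q = branch(h(3), h(3), 2).
Bind X := Q; no other remaining equation mentions X.
Bind Q := branch(h(3), h(3), 2); no other remaining equation mentions Q. Substituting into the earlier binding gives X := branch(h(3), h(3), 2).
Delete trivial equation nil = nil.
Applying the MGU to either side gives branch(branch(n, h(3), n), branch(branch(h(3), h(3), 2), branch(h(3), h(3), 2), branch(h(3), h(3), 2)), nil).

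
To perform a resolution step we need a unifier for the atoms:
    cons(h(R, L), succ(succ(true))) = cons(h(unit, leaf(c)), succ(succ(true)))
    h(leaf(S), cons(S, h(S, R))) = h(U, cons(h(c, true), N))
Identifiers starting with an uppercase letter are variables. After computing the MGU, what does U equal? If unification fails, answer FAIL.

Decompose cons/2: h(R, L) = h(unit, leaf(c)),  succ(succ(true)) = succ(succ(true)).
Decompose h/2: R = unit,  L = leaf(c).
Bind R := unit; substituting into the one remaining equation that mentions R gives: h(leaf(S), cons(S, h(S, unit))) = h(U, cons(h(c, true), N)).
Bind L := leaf(c); no other remaining equation mentions L.
Delete trivial equation succ(succ(true)) = succ(succ(true)).
Decompose h/2: leaf(S) = U,  cons(S, h(S, unit)) = cons(h(c, true), N).
Bind U := leaf(S); no other remaining equation mentions U.
Decompose cons/2: S = h(c, true),  h(S, unit) = N.
Bind S := h(c, true); substituting into the remaining equation gives: h(h(c, true), unit) = N. Substituting into the earlier binding gives U := leaf(h(c, true)).
Bind N := h(h(c, true), unit).
MGU = { R -> unit, L -> leaf(c), U -> leaf(h(c, true)), S -> h(c, true), N -> h(h(c, true), unit) }, so U -> leaf(h(c, true)).

leaf(h(c, true))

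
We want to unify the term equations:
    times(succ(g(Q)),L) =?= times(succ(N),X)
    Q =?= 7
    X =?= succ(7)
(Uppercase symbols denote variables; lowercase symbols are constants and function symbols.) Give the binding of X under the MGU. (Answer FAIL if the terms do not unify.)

Decompose times/2: succ(g(Q)) =?= succ(N),  L =?= X.
Decompose succ/1: g(Q) =?= N.
Bind N := g(Q); no other remaining equation mentions N.
Bind L := X; no other remaining equation mentions L.
Bind Q := 7; no other remaining equation mentions Q. Substituting into the earlier binding gives N := g(7).
Bind X := succ(7). Substituting into the earlier binding gives L := succ(7).
MGU = { N ↦ g(7), L ↦ succ(7), Q ↦ 7, X ↦ succ(7) }, so X ↦ succ(7).

succ(7)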